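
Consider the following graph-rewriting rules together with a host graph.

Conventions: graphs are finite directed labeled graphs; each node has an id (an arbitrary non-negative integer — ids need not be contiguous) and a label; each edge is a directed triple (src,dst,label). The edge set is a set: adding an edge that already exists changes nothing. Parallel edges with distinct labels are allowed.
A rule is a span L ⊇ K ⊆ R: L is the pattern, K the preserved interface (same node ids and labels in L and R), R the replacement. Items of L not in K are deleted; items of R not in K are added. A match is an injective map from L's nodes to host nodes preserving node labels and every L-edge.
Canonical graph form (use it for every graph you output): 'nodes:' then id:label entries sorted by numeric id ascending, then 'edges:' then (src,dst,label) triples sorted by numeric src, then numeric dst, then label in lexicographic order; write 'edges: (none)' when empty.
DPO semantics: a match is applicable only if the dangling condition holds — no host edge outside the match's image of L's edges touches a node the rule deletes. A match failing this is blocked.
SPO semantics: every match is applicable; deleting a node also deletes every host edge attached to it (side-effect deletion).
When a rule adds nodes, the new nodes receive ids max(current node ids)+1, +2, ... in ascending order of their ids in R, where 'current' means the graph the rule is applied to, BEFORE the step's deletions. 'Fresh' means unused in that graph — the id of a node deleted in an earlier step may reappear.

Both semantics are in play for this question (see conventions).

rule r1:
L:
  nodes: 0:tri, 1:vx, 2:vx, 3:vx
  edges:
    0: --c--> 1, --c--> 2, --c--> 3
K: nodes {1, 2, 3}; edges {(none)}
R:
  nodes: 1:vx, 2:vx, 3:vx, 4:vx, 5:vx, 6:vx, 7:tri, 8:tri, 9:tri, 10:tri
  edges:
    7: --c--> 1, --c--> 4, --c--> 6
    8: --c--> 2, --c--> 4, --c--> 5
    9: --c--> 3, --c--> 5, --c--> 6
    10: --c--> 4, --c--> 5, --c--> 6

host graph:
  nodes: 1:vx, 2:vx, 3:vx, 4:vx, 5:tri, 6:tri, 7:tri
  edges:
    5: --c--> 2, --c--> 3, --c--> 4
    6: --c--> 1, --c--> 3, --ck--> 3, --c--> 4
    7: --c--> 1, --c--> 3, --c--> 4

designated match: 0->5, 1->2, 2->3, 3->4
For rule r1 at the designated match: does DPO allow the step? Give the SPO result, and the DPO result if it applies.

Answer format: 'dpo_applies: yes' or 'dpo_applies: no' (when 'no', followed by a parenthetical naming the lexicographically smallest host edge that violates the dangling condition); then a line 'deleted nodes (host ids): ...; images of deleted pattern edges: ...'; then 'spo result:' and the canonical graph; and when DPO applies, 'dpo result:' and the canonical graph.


dpo_applies: yes
deleted nodes (host ids): 5; images of deleted pattern edges: (5,2,c); (5,3,c); (5,4,c)
spo result:
nodes: 1:vx, 2:vx, 3:vx, 4:vx, 6:tri, 7:tri, 8:vx, 9:vx, 10:vx, 11:tri, 12:tri, 13:tri, 14:tri
edges: (6,1,c); (6,3,c); (6,3,ck); (6,4,c); (7,1,c); (7,3,c); (7,4,c); (11,2,c); (11,8,c); (11,10,c); (12,3,c); (12,8,c); (12,9,c); (13,4,c); (13,9,c); (13,10,c); (14,8,c); (14,9,c); (14,10,c)
dpo result:
nodes: 1:vx, 2:vx, 3:vx, 4:vx, 6:tri, 7:tri, 8:vx, 9:vx, 10:vx, 11:tri, 12:tri, 13:tri, 14:tri
edges: (6,1,c); (6,3,c); (6,3,ck); (6,4,c); (7,1,c); (7,3,c); (7,4,c); (11,2,c); (11,8,c); (11,10,c); (12,3,c); (12,8,c); (12,9,c); (13,4,c); (13,9,c); (13,10,c); (14,8,c); (14,9,c); (14,10,c)


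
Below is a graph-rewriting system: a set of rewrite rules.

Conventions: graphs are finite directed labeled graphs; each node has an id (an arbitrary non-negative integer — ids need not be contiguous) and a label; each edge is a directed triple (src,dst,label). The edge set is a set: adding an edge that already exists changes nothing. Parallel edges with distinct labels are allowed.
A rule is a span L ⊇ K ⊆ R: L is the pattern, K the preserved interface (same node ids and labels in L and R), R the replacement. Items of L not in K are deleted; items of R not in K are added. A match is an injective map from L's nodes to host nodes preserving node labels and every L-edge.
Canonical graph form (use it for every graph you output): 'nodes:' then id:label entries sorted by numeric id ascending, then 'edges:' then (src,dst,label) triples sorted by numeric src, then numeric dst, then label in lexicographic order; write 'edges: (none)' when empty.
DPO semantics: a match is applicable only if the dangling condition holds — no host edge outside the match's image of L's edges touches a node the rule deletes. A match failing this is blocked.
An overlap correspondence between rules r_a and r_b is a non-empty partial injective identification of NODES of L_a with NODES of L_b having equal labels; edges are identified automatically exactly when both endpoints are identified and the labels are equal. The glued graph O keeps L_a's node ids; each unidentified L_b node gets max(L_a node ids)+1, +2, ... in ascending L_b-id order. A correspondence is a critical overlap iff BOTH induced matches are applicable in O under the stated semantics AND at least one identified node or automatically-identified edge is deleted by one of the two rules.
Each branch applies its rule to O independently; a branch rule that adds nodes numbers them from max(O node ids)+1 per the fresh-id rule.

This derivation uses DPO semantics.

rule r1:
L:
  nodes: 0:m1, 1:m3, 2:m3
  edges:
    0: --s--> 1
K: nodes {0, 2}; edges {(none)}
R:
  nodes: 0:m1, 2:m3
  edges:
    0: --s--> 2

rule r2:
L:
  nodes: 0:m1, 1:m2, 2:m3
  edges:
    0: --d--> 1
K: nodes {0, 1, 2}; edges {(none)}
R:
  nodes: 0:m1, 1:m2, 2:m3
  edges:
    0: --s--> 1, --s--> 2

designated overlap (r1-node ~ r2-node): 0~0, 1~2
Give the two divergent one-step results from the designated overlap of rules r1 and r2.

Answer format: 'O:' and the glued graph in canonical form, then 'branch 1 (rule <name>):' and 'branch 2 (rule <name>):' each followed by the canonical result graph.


O:
nodes: 0:m1, 1:m3, 2:m3, 3:m2
edges: (0,1,s); (0,3,d)
branch 1 (rule r1):
nodes: 0:m1, 2:m3, 3:m2
edges: (0,2,s); (0,3,d)
branch 2 (rule r2):
nodes: 0:m1, 1:m3, 2:m3, 3:m2
edges: (0,1,s); (0,3,s)


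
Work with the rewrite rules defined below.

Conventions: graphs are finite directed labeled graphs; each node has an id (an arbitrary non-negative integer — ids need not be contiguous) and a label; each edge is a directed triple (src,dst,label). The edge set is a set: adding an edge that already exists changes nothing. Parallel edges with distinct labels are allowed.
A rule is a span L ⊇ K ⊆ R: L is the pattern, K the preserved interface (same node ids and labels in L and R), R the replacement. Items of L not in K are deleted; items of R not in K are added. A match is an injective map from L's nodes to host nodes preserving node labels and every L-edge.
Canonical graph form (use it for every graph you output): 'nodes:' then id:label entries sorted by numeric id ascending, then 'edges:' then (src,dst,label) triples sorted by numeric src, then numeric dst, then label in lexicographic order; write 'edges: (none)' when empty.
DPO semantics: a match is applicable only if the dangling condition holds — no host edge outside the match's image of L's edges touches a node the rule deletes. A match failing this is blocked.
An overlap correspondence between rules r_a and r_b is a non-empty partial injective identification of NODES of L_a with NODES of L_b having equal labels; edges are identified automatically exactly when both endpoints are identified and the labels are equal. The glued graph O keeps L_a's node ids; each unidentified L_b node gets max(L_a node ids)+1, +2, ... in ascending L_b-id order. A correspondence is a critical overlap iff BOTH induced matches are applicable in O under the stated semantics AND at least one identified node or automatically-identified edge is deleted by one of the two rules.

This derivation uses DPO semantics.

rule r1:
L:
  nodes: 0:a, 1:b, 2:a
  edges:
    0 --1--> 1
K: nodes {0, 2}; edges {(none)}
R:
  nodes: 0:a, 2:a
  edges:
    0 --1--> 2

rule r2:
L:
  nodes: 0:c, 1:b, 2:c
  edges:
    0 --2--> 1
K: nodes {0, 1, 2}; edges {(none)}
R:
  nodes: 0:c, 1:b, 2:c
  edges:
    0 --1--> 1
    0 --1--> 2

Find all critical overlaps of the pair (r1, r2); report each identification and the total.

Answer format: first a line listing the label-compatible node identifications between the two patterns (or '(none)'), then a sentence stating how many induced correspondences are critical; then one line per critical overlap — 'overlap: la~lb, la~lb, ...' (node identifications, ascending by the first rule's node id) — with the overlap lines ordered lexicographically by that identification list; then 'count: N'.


label-compatible node identifications between L(r1) and L(r2): 1~1
0 of the induced correspondences are critical overlaps of r1 and r2.
count: 0


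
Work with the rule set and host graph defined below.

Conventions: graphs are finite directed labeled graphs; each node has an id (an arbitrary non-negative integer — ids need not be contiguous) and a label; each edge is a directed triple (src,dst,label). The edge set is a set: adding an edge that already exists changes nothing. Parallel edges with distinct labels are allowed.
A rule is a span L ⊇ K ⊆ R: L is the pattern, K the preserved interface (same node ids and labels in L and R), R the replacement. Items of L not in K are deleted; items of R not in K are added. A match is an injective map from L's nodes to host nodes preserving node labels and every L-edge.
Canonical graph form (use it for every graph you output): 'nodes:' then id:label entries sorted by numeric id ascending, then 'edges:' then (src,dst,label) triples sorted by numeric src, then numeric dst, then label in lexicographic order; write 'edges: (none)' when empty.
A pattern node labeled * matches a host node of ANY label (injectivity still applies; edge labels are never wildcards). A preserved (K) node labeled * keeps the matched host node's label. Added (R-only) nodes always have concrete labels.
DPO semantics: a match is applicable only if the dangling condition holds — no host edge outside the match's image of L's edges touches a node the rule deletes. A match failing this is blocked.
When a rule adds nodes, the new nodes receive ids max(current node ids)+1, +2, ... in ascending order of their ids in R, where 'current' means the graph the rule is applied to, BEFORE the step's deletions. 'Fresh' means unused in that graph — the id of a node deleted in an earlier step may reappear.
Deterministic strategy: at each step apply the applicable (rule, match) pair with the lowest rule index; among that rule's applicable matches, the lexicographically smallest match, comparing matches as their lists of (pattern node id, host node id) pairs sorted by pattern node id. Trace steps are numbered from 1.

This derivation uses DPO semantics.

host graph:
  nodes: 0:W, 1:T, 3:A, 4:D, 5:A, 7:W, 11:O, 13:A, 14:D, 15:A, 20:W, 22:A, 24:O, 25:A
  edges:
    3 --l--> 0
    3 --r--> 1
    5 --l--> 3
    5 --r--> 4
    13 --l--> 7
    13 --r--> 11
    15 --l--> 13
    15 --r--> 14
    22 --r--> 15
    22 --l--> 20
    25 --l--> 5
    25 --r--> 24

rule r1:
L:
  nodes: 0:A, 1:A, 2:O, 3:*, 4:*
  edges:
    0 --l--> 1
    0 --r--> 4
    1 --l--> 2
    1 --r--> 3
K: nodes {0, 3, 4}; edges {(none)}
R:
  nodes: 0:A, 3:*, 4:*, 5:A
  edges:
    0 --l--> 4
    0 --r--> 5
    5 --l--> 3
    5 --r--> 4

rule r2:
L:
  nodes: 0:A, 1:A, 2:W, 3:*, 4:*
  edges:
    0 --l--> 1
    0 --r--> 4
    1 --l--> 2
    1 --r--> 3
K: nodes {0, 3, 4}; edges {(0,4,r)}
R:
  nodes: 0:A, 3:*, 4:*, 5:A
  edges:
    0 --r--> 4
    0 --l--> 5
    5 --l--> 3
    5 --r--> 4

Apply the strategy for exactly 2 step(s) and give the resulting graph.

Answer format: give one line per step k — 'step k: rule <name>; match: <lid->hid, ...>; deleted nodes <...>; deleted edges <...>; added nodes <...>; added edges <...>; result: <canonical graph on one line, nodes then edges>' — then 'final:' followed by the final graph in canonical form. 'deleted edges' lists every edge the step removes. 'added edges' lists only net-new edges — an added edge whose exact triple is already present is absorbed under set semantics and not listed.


step 1: rule r2; match: 0->5, 1->3, 2->0, 3->1, 4->4; deleted nodes 0, 3; deleted edges (3,0,l); (3,1,r); (5,3,l); added nodes 26; added edges (5,26,l); (26,1,l); (26,4,r); result: nodes: 1:T, 4:D, 5:A, 7:W, 11:O, 13:A, 14:D, 15:A, 20:W, 22:A, 24:O, 25:A, 26:A edges: (5,4,r); (5,26,l); (13,7,l); (13,11,r); (15,13,l); (15,14,r); (22,15,r); (22,20,l); (25,5,l); (25,24,r); (26,1,l); (26,4,r)
step 2: rule r2; match: 0->15, 1->13, 2->7, 3->11, 4->14; deleted nodes 7, 13; deleted edges (13,7,l); (13,11,r); (15,13,l); added nodes 27; added edges (15,27,l); (27,11,l); (27,14,r); result: nodes: 1:T, 4:D, 5:A, 11:O, 14:D, 15:A, 20:W, 22:A, 24:O, 25:A, 26:A, 27:A edges: (5,4,r); (5,26,l); (15,14,r); (15,27,l); (22,15,r); (22,20,l); (25,5,l); (25,24,r); (26,1,l); (26,4,r); (27,11,l); (27,14,r)
final:
nodes: 1:T, 4:D, 5:A, 11:O, 14:D, 15:A, 20:W, 22:A, 24:O, 25:A, 26:A, 27:A
edges: (5,4,r); (5,26,l); (15,14,r); (15,27,l); (22,15,r); (22,20,l); (25,5,l); (25,24,r); (26,1,l); (26,4,r); (27,11,l); (27,14,r)


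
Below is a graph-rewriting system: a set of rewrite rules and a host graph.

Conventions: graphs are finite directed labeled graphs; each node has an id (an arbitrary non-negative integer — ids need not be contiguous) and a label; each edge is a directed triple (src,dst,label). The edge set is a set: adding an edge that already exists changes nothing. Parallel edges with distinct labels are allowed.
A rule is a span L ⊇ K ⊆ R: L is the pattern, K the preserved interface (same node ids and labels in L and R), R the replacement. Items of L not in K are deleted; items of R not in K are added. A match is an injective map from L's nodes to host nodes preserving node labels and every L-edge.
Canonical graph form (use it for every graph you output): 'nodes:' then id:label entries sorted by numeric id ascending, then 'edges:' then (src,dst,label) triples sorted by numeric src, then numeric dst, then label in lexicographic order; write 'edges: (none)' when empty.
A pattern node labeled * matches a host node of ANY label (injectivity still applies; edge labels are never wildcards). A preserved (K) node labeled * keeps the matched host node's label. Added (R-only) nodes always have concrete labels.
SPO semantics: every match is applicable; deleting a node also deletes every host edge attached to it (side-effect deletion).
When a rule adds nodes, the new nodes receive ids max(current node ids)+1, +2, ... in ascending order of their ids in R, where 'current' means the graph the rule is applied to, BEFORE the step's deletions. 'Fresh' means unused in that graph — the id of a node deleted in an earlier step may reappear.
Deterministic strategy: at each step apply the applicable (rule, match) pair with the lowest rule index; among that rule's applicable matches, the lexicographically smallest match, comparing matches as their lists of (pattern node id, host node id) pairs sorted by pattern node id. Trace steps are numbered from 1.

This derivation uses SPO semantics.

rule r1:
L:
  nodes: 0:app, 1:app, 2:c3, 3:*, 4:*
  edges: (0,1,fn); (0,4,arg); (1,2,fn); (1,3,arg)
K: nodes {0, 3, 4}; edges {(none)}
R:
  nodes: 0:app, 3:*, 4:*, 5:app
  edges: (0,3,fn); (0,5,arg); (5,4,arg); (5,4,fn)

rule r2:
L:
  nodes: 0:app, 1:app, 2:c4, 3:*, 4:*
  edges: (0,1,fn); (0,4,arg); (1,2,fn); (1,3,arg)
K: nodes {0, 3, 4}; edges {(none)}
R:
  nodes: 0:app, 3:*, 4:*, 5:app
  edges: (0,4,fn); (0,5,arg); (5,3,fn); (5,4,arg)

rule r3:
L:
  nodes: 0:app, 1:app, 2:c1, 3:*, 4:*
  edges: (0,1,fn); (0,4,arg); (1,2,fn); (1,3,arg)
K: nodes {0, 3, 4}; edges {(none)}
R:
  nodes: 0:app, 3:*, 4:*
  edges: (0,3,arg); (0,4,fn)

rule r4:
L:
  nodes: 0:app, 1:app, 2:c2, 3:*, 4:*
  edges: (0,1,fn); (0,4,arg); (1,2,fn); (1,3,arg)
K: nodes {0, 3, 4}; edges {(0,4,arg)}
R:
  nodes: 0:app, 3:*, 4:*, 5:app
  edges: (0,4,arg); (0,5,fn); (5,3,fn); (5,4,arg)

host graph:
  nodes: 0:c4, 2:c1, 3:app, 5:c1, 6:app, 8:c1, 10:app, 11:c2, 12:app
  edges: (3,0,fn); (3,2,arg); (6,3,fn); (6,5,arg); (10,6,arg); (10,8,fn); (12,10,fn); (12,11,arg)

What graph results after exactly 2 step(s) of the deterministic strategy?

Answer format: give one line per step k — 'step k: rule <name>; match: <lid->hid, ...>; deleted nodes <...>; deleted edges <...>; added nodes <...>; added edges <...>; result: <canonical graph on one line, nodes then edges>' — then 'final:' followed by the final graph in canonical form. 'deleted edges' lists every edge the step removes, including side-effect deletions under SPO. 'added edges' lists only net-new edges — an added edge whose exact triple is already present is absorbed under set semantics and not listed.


step 1: rule r2; match: 0->6, 1->3, 2->0, 3->2, 4->5; deleted nodes 0, 3; deleted edges (3,0,fn); (3,2,arg); (6,3,fn); (6,5,arg); added nodes 13; added edges (6,5,fn); (6,13,arg); (13,2,fn); (13,5,arg); result: nodes: 2:c1, 5:c1, 6:app, 8:c1, 10:app, 11:c2, 12:app, 13:app edges: (6,5,fn); (6,13,arg); (10,6,arg); (10,8,fn); (12,10,fn); (12,11,arg); (13,2,fn); (13,5,arg)
step 2: rule r3; match: 0->12, 1->10, 2->8, 3->6, 4->11; deleted nodes 8, 10; deleted edges (10,6,arg); (10,8,fn); (12,10,fn); (12,11,arg); added nodes (none); added edges (12,6,arg); (12,11,fn); result: nodes: 2:c1, 5:c1, 6:app, 11:c2, 12:app, 13:app edges: (6,5,fn); (6,13,arg); (12,6,arg); (12,11,fn); (13,2,fn); (13,5,arg)
final:
nodes: 2:c1, 5:c1, 6:app, 11:c2, 12:app, 13:app
edges: (6,5,fn); (6,13,arg); (12,6,arg); (12,11,fn); (13,2,fn); (13,5,arg)


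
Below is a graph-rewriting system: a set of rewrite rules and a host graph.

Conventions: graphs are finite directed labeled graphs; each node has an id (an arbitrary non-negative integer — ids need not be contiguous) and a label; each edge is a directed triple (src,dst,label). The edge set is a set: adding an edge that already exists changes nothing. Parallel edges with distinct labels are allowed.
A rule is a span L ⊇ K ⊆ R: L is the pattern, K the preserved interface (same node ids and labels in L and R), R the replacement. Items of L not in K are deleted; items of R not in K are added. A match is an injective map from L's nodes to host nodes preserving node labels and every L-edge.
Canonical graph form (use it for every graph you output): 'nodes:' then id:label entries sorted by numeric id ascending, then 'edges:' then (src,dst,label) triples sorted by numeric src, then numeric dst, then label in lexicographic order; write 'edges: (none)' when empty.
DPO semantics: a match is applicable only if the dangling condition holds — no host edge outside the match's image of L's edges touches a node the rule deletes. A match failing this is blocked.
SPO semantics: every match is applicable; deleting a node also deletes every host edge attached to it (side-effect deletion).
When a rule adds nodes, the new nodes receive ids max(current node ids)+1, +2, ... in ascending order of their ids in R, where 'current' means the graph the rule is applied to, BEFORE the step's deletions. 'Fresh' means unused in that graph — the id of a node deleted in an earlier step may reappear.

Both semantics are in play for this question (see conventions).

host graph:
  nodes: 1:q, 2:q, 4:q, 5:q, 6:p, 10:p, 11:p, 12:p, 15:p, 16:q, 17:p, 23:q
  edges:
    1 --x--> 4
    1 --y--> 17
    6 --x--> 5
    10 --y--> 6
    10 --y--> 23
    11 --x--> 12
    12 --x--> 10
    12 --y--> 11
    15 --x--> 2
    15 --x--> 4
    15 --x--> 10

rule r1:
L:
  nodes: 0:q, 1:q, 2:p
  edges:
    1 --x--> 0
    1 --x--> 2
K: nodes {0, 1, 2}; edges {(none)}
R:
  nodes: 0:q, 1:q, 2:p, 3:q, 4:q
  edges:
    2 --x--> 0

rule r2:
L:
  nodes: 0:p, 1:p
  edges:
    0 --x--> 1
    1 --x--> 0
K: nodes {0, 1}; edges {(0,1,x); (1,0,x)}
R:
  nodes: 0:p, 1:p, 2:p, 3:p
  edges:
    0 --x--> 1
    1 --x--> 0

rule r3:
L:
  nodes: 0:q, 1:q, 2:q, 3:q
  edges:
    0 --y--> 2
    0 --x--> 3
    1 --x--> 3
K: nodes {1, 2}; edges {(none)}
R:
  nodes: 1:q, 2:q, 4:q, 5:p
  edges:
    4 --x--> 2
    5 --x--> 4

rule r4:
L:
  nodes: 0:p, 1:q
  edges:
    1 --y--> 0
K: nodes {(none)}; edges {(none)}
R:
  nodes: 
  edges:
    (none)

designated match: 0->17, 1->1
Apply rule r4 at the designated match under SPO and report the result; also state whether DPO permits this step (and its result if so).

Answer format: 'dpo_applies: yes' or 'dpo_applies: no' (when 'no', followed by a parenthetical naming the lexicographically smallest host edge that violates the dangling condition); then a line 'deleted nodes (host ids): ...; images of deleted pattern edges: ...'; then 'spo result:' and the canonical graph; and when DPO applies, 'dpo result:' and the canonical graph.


dpo_applies: no
(the rule deletes node 1, which keeps host edge (1,4,x) outside the match image — the dangling condition fails, DPO blocks; SPO proceeds and side-deletes such edges)
deleted nodes (host ids): 1, 17; images of deleted pattern edges: (1,17,y)
spo result:
nodes: 2:q, 4:q, 5:q, 6:p, 10:p, 11:p, 12:p, 15:p, 16:q, 23:q
edges: (6,5,x); (10,6,y); (10,23,y); (11,12,x); (12,10,x); (12,11,y); (15,2,x); (15,4,x); (15,10,x)


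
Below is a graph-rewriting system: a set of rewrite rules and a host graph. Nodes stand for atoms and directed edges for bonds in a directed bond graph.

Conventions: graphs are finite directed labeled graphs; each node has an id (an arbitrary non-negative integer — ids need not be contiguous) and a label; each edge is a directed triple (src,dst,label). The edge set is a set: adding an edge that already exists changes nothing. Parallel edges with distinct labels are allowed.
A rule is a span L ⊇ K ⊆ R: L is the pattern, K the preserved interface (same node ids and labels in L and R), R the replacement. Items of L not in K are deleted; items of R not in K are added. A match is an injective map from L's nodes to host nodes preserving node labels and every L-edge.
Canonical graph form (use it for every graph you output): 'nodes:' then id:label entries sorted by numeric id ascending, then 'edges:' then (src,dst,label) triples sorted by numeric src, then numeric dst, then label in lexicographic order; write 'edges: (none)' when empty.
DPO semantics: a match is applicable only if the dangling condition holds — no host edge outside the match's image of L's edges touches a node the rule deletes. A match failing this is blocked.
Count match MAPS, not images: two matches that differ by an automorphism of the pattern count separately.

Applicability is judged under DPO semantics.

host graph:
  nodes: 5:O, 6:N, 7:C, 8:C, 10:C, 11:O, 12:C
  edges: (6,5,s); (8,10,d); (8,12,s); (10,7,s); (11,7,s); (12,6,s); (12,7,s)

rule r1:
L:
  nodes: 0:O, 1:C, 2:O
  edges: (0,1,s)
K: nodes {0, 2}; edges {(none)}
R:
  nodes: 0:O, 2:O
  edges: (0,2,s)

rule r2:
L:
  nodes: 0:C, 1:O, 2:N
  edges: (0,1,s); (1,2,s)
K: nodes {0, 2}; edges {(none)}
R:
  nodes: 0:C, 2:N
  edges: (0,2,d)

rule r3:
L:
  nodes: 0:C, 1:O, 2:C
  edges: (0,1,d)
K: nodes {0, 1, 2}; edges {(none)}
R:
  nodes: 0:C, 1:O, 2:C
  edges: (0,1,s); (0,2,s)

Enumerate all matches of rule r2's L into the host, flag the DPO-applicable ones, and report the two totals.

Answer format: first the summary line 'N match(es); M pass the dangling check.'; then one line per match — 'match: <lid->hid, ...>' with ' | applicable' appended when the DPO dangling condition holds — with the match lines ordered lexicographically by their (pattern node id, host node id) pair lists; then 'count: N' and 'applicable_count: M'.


0 match(es); 0 pass the dangling check.
count: 0
applicable_count: 0


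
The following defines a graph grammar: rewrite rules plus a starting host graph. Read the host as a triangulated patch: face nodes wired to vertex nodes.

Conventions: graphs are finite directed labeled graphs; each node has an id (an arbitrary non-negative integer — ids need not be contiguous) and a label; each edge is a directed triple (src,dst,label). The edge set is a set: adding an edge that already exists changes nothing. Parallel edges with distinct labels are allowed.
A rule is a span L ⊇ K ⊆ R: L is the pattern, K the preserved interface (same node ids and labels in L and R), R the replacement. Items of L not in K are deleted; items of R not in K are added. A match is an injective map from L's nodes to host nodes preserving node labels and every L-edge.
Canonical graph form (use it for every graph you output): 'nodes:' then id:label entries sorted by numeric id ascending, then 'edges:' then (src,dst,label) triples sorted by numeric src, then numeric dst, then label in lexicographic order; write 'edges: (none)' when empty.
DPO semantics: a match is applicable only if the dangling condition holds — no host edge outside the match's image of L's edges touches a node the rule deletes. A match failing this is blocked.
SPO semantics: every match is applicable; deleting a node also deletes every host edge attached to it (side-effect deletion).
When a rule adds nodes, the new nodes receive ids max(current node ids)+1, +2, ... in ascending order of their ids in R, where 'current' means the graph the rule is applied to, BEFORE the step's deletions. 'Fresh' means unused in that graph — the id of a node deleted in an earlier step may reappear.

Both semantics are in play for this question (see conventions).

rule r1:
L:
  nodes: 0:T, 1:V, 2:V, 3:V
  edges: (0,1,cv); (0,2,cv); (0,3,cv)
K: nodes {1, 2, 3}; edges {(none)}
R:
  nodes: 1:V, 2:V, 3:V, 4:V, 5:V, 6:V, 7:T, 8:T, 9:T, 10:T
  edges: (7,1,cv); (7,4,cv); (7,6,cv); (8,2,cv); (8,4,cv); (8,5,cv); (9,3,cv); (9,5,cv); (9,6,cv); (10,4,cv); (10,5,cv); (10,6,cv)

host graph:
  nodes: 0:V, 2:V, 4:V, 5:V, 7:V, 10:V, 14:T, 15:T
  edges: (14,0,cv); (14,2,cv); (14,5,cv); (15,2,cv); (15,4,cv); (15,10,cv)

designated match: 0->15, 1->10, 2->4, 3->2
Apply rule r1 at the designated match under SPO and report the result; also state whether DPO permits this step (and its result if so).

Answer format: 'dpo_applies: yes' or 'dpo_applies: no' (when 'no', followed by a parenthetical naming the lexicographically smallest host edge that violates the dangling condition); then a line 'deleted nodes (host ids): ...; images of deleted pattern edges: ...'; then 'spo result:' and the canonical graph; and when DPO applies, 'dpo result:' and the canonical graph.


dpo_applies: yes
deleted nodes (host ids): 15; images of deleted pattern edges: (15,2,cv); (15,4,cv); (15,10,cv)
spo result:
nodes: 0:V, 2:V, 4:V, 5:V, 7:V, 10:V, 14:T, 16:V, 17:V, 18:V, 19:T, 20:T, 21:T, 22:T
edges: (14,0,cv); (14,2,cv); (14,5,cv); (19,10,cv); (19,16,cv); (19,18,cv); (20,4,cv); (20,16,cv); (20,17,cv); (21,2,cv); (21,17,cv); (21,18,cv); (22,16,cv); (22,17,cv); (22,18,cv)
dpo result:
nodes: 0:V, 2:V, 4:V, 5:V, 7:V, 10:V, 14:T, 16:V, 17:V, 18:V, 19:T, 20:T, 21:T, 22:T
edges: (14,0,cv); (14,2,cv); (14,5,cv); (19,10,cv); (19,16,cv); (19,18,cv); (20,4,cv); (20,16,cv); (20,17,cv); (21,2,cv); (21,17,cv); (21,18,cv); (22,16,cv); (22,17,cv); (22,18,cv)


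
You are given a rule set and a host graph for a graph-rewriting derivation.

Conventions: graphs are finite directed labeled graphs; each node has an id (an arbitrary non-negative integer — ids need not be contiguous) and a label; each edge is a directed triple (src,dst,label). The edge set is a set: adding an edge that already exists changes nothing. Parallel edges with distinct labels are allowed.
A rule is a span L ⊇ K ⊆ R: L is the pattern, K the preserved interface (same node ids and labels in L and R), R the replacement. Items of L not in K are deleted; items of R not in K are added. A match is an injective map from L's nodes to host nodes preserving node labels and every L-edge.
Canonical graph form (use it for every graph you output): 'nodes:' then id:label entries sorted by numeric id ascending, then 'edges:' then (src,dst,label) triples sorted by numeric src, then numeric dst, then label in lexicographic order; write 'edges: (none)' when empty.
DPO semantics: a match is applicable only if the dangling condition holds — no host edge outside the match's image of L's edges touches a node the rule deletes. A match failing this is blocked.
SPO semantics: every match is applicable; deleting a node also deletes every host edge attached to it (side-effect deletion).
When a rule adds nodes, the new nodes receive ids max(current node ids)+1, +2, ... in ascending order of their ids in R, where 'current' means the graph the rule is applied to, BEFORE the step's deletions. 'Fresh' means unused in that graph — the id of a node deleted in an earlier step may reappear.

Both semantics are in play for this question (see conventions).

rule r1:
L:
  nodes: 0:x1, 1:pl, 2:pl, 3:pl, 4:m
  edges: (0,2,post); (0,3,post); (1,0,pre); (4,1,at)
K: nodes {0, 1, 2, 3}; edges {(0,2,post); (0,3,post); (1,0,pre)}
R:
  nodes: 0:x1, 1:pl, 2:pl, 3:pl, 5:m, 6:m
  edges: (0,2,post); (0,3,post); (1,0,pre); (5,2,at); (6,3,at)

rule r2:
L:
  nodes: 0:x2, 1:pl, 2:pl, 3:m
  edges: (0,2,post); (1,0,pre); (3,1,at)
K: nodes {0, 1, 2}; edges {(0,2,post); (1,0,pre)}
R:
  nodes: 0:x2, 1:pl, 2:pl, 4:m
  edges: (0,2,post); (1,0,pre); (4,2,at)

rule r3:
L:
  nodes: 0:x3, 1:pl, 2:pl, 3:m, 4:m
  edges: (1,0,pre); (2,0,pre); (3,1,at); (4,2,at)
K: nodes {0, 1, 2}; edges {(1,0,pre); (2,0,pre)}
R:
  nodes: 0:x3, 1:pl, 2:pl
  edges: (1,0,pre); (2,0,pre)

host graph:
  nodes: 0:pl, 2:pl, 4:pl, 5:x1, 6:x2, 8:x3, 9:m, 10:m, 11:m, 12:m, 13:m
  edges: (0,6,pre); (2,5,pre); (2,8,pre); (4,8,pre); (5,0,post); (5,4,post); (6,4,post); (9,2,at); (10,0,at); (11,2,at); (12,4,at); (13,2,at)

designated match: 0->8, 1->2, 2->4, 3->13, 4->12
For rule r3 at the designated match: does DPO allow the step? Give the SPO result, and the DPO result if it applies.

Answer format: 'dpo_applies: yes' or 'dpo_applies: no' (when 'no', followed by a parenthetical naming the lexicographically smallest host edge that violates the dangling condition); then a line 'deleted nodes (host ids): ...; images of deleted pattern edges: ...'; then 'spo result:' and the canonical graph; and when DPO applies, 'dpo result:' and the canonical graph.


dpo_applies: yes
deleted nodes (host ids): 12, 13; images of deleted pattern edges: (12,4,at); (13,2,at)
spo result:
nodes: 0:pl, 2:pl, 4:pl, 5:x1, 6:x2, 8:x3, 9:m, 10:m, 11:m
edges: (0,6,pre); (2,5,pre); (2,8,pre); (4,8,pre); (5,0,post); (5,4,post); (6,4,post); (9,2,at); (10,0,at); (11,2,at)
dpo result:
nodes: 0:pl, 2:pl, 4:pl, 5:x1, 6:x2, 8:x3, 9:m, 10:m, 11:m
edges: (0,6,pre); (2,5,pre); (2,8,pre); (4,8,pre); (5,0,post); (5,4,post); (6,4,post); (9,2,at); (10,0,at); (11,2,at)


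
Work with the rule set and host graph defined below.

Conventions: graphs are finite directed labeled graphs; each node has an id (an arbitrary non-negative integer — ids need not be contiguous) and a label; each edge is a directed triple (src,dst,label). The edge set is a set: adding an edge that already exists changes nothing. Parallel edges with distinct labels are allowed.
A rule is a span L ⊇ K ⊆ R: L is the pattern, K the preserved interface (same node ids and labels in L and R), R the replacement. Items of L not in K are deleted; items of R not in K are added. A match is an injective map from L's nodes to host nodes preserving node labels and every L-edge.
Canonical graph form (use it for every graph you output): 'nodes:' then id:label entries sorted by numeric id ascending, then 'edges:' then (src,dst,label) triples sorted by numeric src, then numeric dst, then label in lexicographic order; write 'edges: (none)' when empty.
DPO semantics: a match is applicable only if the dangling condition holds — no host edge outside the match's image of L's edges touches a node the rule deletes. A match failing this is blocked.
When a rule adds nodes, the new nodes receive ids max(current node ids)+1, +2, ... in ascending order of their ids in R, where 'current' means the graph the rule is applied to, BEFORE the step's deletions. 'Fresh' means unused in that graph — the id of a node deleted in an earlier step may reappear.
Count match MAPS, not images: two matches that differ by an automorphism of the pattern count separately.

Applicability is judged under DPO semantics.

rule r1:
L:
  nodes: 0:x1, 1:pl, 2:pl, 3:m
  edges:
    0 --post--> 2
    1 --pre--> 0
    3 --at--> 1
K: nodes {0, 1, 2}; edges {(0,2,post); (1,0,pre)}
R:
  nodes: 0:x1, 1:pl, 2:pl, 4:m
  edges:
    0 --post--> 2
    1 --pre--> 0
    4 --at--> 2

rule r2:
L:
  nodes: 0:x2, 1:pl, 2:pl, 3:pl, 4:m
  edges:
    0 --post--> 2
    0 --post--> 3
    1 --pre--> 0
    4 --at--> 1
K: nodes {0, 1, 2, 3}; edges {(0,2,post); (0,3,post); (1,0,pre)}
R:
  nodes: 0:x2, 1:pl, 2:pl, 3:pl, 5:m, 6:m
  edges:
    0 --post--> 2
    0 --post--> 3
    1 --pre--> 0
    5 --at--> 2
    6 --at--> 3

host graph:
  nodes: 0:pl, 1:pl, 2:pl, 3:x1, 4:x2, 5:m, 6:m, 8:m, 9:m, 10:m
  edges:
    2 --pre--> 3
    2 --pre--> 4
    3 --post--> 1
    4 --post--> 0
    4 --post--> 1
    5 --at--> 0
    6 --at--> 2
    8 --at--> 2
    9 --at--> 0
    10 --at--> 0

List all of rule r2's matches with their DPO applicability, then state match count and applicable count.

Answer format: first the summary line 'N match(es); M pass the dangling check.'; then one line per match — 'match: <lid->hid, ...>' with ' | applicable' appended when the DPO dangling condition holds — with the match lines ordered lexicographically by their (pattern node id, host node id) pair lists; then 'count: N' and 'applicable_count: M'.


4 match(es); 4 pass the dangling check.
match: 0->4, 1->2, 2->0, 3->1, 4->6 | applicable
match: 0->4, 1->2, 2->0, 3->1, 4->8 | applicable
match: 0->4, 1->2, 2->1, 3->0, 4->6 | applicable
match: 0->4, 1->2, 2->1, 3->0, 4->8 | applicable
count: 4
applicable_count: 4


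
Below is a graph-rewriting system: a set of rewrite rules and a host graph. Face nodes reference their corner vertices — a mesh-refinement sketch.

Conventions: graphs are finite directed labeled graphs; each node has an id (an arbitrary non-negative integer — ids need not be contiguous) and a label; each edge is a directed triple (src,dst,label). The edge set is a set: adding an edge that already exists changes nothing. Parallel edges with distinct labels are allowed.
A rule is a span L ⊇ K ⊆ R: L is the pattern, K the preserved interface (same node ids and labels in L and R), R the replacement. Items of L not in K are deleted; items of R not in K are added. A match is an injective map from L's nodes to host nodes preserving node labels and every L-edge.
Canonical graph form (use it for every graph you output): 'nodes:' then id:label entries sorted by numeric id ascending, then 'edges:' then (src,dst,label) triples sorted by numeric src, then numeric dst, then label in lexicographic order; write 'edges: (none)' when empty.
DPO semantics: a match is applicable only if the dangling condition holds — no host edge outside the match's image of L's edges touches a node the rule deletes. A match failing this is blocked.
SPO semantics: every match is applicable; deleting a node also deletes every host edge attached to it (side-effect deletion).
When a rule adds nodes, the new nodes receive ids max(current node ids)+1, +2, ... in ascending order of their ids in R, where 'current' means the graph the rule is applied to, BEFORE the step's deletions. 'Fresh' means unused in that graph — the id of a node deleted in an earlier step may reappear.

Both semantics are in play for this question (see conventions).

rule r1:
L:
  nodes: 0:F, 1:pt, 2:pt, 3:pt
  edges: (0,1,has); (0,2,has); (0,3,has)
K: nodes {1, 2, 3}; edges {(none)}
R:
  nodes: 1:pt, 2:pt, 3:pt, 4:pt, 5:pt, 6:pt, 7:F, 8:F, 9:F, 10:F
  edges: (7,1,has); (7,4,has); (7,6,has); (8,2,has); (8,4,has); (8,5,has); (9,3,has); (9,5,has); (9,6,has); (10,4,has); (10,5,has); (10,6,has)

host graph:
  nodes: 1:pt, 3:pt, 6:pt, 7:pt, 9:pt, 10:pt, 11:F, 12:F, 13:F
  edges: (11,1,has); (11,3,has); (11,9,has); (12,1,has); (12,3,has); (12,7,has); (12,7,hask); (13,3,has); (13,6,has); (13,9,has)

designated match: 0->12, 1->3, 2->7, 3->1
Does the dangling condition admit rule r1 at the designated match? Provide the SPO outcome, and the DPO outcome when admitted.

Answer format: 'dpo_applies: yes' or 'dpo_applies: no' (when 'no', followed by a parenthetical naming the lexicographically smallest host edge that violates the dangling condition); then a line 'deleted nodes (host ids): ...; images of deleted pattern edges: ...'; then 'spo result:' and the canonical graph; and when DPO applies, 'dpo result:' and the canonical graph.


dpo_applies: no
(the rule deletes node 12, which keeps host edge (12,7,hask) outside the match image — the dangling condition fails, DPO blocks; SPO proceeds and side-deletes such edges)
deleted nodes (host ids): 12; images of deleted pattern edges: (12,1,has); (12,3,has); (12,7,has)
spo result:
nodes: 1:pt, 3:pt, 6:pt, 7:pt, 9:pt, 10:pt, 11:F, 13:F, 14:pt, 15:pt, 16:pt, 17:F, 18:F, 19:F, 20:F
edges: (11,1,has); (11,3,has); (11,9,has); (13,3,has); (13,6,has); (13,9,has); (17,3,has); (17,14,has); (17,16,has); (18,7,has); (18,14,has); (18,15,has); (19,1,has); (19,15,has); (19,16,has); (20,14,has); (20,15,has); (20,16,has)


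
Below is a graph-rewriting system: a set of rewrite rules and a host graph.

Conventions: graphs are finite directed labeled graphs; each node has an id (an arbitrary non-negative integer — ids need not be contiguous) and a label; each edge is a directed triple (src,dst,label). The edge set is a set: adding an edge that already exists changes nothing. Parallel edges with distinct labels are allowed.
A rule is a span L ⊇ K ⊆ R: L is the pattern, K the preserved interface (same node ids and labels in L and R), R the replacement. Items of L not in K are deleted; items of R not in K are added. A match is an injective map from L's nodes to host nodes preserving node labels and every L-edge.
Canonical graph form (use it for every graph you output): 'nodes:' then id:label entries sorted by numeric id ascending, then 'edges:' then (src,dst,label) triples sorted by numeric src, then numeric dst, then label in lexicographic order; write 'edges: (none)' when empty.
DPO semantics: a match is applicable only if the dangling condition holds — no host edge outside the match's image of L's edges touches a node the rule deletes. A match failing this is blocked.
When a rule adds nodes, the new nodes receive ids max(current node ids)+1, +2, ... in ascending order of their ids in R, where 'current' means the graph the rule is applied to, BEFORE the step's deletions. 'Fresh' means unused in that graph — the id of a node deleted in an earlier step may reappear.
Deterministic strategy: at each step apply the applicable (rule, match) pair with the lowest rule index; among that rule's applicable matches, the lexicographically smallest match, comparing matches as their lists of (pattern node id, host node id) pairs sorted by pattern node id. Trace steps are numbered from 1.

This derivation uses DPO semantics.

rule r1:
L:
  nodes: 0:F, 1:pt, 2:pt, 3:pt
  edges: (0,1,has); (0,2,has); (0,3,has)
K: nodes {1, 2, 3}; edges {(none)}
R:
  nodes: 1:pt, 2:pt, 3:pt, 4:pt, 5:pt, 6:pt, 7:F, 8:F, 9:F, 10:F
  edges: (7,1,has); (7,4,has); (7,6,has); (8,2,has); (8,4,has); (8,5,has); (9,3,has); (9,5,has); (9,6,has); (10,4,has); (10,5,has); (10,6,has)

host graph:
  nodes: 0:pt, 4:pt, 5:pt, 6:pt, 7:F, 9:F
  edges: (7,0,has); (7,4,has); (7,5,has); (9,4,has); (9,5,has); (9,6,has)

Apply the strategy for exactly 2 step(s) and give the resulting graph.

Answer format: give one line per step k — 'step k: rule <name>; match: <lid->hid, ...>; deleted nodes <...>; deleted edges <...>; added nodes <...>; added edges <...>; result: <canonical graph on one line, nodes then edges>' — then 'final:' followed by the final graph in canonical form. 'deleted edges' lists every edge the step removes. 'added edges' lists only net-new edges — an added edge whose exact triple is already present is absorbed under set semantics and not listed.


step 1: rule r1; match: 0->7, 1->0, 2->4, 3->5; deleted nodes 7; deleted edges (7,0,has); (7,4,has); (7,5,has); added nodes 10, 11, 12, 13, 14, 15, 16; added edges (13,0,has); (13,10,has); (13,12,has); (14,4,has); (14,10,has); (14,11,has); (15,5,has); (15,11,has); (15,12,has); (16,10,has); (16,11,has); (16,12,has); result: nodes: 0:pt, 4:pt, 5:pt, 6:pt, 9:F, 10:pt, 11:pt, 12:pt, 13:F, 14:F, 15:F, 16:F edges: (9,4,has); (9,5,has); (9,6,has); (13,0,has); (13,10,has); (13,12,has); (14,4,has); (14,10,has); (14,11,has); (15,5,has); (15,11,has); (15,12,has); (16,10,has); (16,11,has); (16,12,has)
step 2: rule r1; match: 0->9, 1->4, 2->5, 3->6; deleted nodes 9; deleted edges (9,4,has); (9,5,has); (9,6,has); added nodes 17, 18, 19, 20, 21, 22, 23; added edges (20,4,has); (20,17,has); (20,19,has); (21,5,has); (21,17,has); (21,18,has); (22,6,has); (22,18,has); (22,19,has); (23,17,has); (23,18,has); (23,19,has); result: nodes: 0:pt, 4:pt, 5:pt, 6:pt, 10:pt, 11:pt, 12:pt, 13:F, 14:F, 15:F, 16:F, 17:pt, 18:pt, 19:pt, 20:F, 21:F, 22:F, 23:F edges: (13,0,has); (13,10,has); (13,12,has); (14,4,has); (14,10,has); (14,11,has); (15,5,has); (15,11,has); (15,12,has); (16,10,has); (16,11,has); (16,12,has); (20,4,has); (20,17,has); (20,19,has); (21,5,has); (21,17,has); (21,18,has); (22,6,has); (22,18,has); (22,19,has); (23,17,has); (23,18,has); (23,19,has)
final:
nodes: 0:pt, 4:pt, 5:pt, 6:pt, 10:pt, 11:pt, 12:pt, 13:F, 14:F, 15:F, 16:F, 17:pt, 18:pt, 19:pt, 20:F, 21:F, 22:F, 23:F
edges: (13,0,has); (13,10,has); (13,12,has); (14,4,has); (14,10,has); (14,11,has); (15,5,has); (15,11,has); (15,12,has); (16,10,has); (16,11,has); (16,12,has); (20,4,has); (20,17,has); (20,19,has); (21,5,has); (21,17,has); (21,18,has); (22,6,has); (22,18,has); (22,19,has); (23,17,has); (23,18,has); (23,19,has)
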